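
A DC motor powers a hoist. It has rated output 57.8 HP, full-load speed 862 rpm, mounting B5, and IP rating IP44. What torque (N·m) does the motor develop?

P_out = 57.8 × 746 = 43119 W
ω = 2π × 862/60 = 90.27 rad/s
τ = P_out/ω = 43119/90.27 = 478 N·m

478 N·m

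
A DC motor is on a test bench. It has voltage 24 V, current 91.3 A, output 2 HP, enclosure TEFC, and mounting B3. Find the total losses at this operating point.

P_in = V·I = 24×91.3 = 2191 W
P_out = 2×746 = 1492 W
Losses = P_in − P_out = 2191 − 1492 = 699 W

699 W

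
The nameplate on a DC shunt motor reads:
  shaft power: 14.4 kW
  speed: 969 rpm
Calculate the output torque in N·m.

ω = 2π × 969/60 = 101.5 rad/s
τ = P/ω = 14400/101.5 = 142 N·m

142 N·m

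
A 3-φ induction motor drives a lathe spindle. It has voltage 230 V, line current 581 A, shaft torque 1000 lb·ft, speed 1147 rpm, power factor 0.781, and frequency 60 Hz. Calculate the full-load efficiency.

90.1 %

τ = 1000 lb·ft × 1.356 = 1356 N·m
ω = 2π × 1147/60 = 120.1 rad/s; P_out = τω = 1356 × 120.1 = 162856 W
P_in = √3·V_L·I_L·cosφ = 1.732 × 230 × 581 × 0.781 = 180760 W
η = P_out / P_in = 162856 / 180760 = 0.901 = 90.1%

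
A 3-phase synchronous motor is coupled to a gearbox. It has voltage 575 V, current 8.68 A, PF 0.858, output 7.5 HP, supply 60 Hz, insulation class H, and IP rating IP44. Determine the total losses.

1820 W

P_in = √3·V·I·cosφ = 1.732×575×8.68×0.858 = 7417 W
P_out = 7.5×746 = 5595 W
Losses = P_in − P_out = 7417 − 5595 = 1822 W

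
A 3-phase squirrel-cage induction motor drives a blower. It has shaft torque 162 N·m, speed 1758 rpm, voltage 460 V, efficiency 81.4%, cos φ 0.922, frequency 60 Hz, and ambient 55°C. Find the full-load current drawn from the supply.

49.9 A

ω = 2π×1758/60 = 184.1 rad/s; P_out = τω = 162 × 184.1 = 29824 W
P_in = P_out / η = 29824 / 0.814 = 36639 W
I_L = P_in / (√3·V_L·cosφ) = 36639 / (1.732 × 460 × 0.922) = 49.9 A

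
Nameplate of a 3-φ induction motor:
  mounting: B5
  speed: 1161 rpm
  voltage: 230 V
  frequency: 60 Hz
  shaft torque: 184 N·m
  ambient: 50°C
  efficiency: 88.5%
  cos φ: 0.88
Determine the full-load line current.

72.1 A

ω = 2π×1161/60 = 121.6 rad/s; P_out = τω = 184 × 121.6 = 22374 W
P_in = P_out / η = 22374 / 0.885 = 25281 W
I_L = P_in / (√3·V_L·cosφ) = 25281 / (1.732 × 230 × 0.88) = 72.1 A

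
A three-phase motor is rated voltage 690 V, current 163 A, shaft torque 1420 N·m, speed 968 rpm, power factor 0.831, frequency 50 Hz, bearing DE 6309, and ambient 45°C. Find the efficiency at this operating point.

ω = 2π × 968/60 = 101.4 rad/s; P_out = τω = 1420 × 101.4 = 143988 W
P_in = √3·V_L·I_L·cosφ = 1.732 × 690 × 163 × 0.831 = 161877 W
η = P_out / P_in = 143988 / 161877 = 0.889 = 88.9%

88.9 %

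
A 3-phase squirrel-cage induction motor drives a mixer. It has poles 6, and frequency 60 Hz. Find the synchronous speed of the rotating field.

1200 rpm

n_s = 120f/p = 120×60/6 = 1200 rpm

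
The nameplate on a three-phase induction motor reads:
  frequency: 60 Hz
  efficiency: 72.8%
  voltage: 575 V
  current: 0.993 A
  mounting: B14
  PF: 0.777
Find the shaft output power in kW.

P_in = √3·V·I·cosφ = 1.732 × 575 × 0.993 × 0.777 = 768 W
P_out = η·P_in = 0.728 × 768 = 559 W

0.559 kW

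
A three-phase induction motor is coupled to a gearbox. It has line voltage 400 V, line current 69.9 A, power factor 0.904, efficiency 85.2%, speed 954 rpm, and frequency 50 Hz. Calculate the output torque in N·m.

373 N·m

P_in = √3·V·I·cosφ = 1.732 × 400 × 69.9 × 0.904 = 43778 W
P_out = η·P_in = 0.852 × 43778 = 37299 W
n = 954 rpm
ω = 2π×954/60 = 99.9 rad/s
τ = P_out/ω = 37299/99.9 = 373 N·m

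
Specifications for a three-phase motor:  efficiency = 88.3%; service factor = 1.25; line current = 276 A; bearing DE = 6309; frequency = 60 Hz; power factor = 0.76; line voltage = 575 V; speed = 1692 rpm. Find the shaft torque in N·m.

1040 N·m

P_in = √3·V·I·cosφ = 1.732 × 575 × 276 × 0.76 = 208900 W
P_out = η·P_in = 0.883 × 208900 = 184459 W
n = 1692 rpm
ω = 2π×1692/60 = 177.2 rad/s
τ = P_out/ω = 184459/177.2 = 1040 N·m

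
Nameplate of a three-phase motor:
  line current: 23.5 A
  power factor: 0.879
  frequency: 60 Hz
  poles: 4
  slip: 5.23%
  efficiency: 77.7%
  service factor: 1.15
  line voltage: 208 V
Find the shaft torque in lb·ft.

23.9 lb·ft

P_in = √3·V·I·cosφ = 1.732 × 208 × 23.5 × 0.879 = 7442 W
P_out = η·P_in = 0.777 × 7442 = 5782 W
n_s = 120×60/4 = 1800 rpm; n = 1800×(1−0.0523) = 1706 rpm
ω = 2π×1706/60 = 178.7 rad/s
τ = P_out/ω = 5782/178.7 = 32.36 N·m
In lb·ft: 32.36/1.356 = 23.9 lb·ft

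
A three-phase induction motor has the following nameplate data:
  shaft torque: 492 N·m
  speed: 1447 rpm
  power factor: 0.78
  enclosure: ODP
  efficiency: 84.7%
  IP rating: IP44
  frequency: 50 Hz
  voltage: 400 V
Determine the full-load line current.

163 A

ω = 2π×1447/60 = 151.5 rad/s; P_out = τω = 492 × 151.5 = 74538 W
P_in = P_out / η = 74538 / 0.847 = 88002 W
I_L = P_in / (√3·V_L·cosφ) = 88002 / (1.732 × 400 × 0.78) = 163 A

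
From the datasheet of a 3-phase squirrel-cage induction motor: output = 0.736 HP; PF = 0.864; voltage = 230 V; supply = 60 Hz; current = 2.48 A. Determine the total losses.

305 W

P_in = √3·V·I·cosφ = 1.732×230×2.48×0.864 = 854 W
P_out = 0.736×746 = 549 W
Losses = P_in − P_out = 854 − 549 = 305 W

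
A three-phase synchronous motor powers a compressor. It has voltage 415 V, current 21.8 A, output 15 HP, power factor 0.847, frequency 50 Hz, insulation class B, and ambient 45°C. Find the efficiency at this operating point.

P_out = 15 × 746 = 11190 W
P_in = √3·V_L·I_L·cosφ = 1.732 × 415 × 21.8 × 0.847 = 13272 W
η = P_out / P_in = 11190 / 13272 = 0.843 = 84.3%

84.3 %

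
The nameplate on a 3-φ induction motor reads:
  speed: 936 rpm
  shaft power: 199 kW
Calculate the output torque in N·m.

ω = 2π × 936/60 = 98.02 rad/s
τ = P/ω = 199000/98.02 = 2030 N·m

2030 N·m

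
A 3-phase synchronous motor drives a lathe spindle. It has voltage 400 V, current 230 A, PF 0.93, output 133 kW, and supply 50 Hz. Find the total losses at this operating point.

P_in = √3·V·I·cosφ = 1.732×400×230×0.93 = 148190 W
P_out = 133000 W
Losses = P_in − P_out = 148190 − 133000 = 15190 W

15.2 kW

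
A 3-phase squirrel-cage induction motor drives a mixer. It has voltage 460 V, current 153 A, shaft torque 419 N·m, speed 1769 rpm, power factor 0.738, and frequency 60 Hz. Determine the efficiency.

86.3 %

ω = 2π × 1769/60 = 185.2 rad/s; P_out = τω = 419 × 185.2 = 77599 W
P_in = √3·V_L·I_L·cosφ = 1.732 × 460 × 153 × 0.738 = 89961 W
η = P_out / P_in = 77599 / 89961 = 0.863 = 86.3%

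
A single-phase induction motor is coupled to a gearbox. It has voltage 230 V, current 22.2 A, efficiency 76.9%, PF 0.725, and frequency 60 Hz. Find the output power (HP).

3.82 HP

P_in = V·I·cosφ = 230 × 22.2 × 0.725 = 3702 W
P_out = η·P_in = 0.769 × 3702 = 2847 W
= 2847/746 = 3.82 HP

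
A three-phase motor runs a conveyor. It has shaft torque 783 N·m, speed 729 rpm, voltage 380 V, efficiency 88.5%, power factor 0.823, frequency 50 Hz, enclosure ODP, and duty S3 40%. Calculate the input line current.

125 A

ω = 2π×729/60 = 76.34 rad/s; P_out = τω = 783 × 76.34 = 59774 W
P_in = P_out / η = 59774 / 0.885 = 67541 W
I_L = P_in / (√3·V_L·cosφ) = 67541 / (1.732 × 380 × 0.823) = 125 A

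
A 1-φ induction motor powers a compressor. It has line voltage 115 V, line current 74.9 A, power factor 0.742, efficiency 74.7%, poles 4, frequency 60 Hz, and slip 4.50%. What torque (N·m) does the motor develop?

P_in = V·I·cosφ = 115 × 74.9 × 0.742 = 6391 W
P_out = η·P_in = 0.747 × 6391 = 4774 W
n_s = 120×60/4 = 1800 rpm; n = 1800×(1−0.045) = 1719 rpm
ω = 2π×1719/60 = 180 rad/s
τ = P_out/ω = 4774/180 = 26.5 N·m

26.5 N·m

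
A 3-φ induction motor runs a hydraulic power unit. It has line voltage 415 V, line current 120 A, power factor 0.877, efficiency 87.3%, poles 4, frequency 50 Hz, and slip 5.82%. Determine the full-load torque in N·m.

446 N·m

P_in = √3·V·I·cosφ = 1.732 × 415 × 120 × 0.877 = 75644 W
P_out = η·P_in = 0.873 × 75644 = 66037 W
n_s = 120×50/4 = 1500 rpm; n = 1500×(1−0.0582) = 1413 rpm
ω = 2π×1413/60 = 148 rad/s
τ = P_out/ω = 66037/148 = 446 N·m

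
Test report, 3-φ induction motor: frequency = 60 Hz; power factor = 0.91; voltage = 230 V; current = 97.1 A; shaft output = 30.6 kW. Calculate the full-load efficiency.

86.9 %

P_out = 30.6 kW = 30600 W
P_in = √3·V_L·I_L·cosφ = 1.732 × 230 × 97.1 × 0.91 = 35199 W
η = P_out / P_in = 30600 / 35199 = 0.869 = 86.9%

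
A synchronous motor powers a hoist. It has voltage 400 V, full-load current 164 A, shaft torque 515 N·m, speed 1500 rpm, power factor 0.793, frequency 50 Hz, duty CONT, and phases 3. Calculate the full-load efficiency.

ω = 2π × 1500/60 = 157.1 rad/s; P_out = τω = 515 × 157.1 = 80907 W
P_in = √3·V_L·I_L·cosφ = 1.732 × 400 × 164 × 0.793 = 90100 W
η = P_out / P_in = 80907 / 90100 = 0.898 = 89.8%

89.8 %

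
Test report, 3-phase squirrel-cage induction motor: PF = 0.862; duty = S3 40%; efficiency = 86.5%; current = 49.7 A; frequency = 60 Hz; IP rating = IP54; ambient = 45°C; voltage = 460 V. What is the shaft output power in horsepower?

P_in = √3·V·I·cosφ = 1.732 × 460 × 49.7 × 0.862 = 34133 W
P_out = η·P_in = 0.865 × 34133 = 29525 W
= 29525/746 = 39.6 HP

39.6 HP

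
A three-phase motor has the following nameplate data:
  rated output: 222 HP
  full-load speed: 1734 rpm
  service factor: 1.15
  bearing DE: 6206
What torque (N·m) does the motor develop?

P_out = 222 × 746 = 165612 W
ω = 2π × 1734/60 = 181.6 rad/s
τ = P_out/ω = 165612/181.6 = 912 N·m

912 N·m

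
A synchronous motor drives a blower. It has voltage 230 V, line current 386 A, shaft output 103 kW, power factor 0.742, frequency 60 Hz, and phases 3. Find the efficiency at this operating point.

P_out = 103 kW = 103000 W
P_in = √3·V_L·I_L·cosφ = 1.732 × 230 × 386 × 0.742 = 114095 W
η = P_out / P_in = 103000 / 114095 = 0.903 = 90.3%

90.3 %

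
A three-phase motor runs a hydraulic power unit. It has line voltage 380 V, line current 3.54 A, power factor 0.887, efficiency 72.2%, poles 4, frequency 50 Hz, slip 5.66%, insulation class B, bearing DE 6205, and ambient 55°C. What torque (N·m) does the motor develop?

P_in = √3·V·I·cosφ = 1.732 × 380 × 3.54 × 0.887 = 2067 W
P_out = η·P_in = 0.722 × 2067 = 1492 W
n_s = 120×50/4 = 1500 rpm; n = 1500×(1−0.0566) = 1415 rpm
ω = 2π×1415/60 = 148.2 rad/s
τ = P_out/ω = 1492/148.2 = 10.1 N·m

10.1 N·m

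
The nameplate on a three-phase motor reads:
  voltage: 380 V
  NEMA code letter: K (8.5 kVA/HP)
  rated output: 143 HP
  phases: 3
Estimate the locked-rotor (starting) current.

1850 A

S_LR = 8.5 × 143 = 1215.5 kVA
I_LR = S_LR/(√3·V_L) = 1215500/(1.732×380) = 1850 A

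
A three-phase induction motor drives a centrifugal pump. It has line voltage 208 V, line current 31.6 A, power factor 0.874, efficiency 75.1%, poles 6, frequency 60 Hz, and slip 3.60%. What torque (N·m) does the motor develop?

61.7 N·m

P_in = √3·V·I·cosφ = 1.732 × 208 × 31.6 × 0.874 = 9950 W
P_out = η·P_in = 0.751 × 9950 = 7472 W
n_s = 120×60/6 = 1200 rpm; n = 1200×(1−0.036) = 1157 rpm
ω = 2π×1157/60 = 121.2 rad/s
τ = P_out/ω = 7472/121.2 = 61.7 N·m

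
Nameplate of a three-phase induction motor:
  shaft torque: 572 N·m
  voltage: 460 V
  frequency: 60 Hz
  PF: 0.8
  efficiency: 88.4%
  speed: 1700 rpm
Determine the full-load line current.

ω = 2π×1700/60 = 178 rad/s; P_out = τω = 572 × 178 = 101816 W
P_in = P_out / η = 101816 / 0.884 = 115176 W
I_L = P_in / (√3·V_L·cosφ) = 115176 / (1.732 × 460 × 0.8) = 181 A

181 A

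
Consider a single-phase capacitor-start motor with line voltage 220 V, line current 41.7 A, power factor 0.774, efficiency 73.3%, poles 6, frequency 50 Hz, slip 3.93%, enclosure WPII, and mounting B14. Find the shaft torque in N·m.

51.7 N·m

P_in = V·I·cosφ = 220 × 41.7 × 0.774 = 7101 W
P_out = η·P_in = 0.733 × 7101 = 5205 W
n_s = 120×50/6 = 1000 rpm; n = 1000×(1−0.0393) = 961 rpm
ω = 2π×961/60 = 100.6 rad/s
τ = P_out/ω = 5205/100.6 = 51.7 N·m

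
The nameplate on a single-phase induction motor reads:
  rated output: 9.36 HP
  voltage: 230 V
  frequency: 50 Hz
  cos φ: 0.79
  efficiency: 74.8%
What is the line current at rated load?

P_out = 9.36 × 746 = 6983 W
P_in = P_out / η = 6983 / 0.748 = 9336 W
I = P_in / (V·cosφ) = 9336 / (230 × 0.79) = 51.4 A

51.4 A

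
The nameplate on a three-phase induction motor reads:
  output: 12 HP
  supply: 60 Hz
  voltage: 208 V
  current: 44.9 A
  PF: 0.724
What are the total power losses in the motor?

P_in = √3·V·I·cosφ = 1.732×208×44.9×0.724 = 11711 W
P_out = 12×746 = 8952 W
Losses = P_in − P_out = 11711 − 8952 = 2759 W

2760 W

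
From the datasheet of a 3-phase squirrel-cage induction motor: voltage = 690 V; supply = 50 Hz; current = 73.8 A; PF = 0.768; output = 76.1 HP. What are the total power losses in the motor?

P_in = √3·V·I·cosφ = 1.732×690×73.8×0.768 = 67735 W
P_out = 76.1×746 = 56771 W
Losses = P_in − P_out = 67735 − 56771 = 10964 W

11000 W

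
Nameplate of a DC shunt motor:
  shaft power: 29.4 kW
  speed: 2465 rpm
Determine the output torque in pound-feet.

84 lb·ft

ω = 2π × 2465/60 = 258.1 rad/s
τ = P/ω = 29400/258.1 = 113.9 N·m
In lb·ft: 113.9/1.356 = 84 lb·ft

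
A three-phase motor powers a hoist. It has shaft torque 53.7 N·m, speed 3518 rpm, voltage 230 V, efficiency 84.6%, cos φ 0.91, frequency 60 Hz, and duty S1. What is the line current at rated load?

64.5 A

ω = 2π×3518/60 = 368.4 rad/s; P_out = τω = 53.7 × 368.4 = 19783 W
P_in = P_out / η = 19783 / 0.846 = 23384 W
I_L = P_in / (√3·V_L·cosφ) = 23384 / (1.732 × 230 × 0.91) = 64.5 A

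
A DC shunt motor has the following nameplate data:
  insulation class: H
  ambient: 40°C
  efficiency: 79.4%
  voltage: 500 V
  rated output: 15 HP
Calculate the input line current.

P_out = 15 × 746 = 11190 W
P_in = P_out / η = 11190 / 0.794 = 14093 W
I = P_in / V = 14093 / 500 = 28.2 A

28.2 A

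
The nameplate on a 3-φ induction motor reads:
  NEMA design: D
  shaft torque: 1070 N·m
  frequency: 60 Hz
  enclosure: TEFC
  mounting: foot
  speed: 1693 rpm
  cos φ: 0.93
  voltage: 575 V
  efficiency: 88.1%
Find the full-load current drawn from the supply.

ω = 2π×1693/60 = 177.3 rad/s; P_out = τω = 1070 × 177.3 = 189711 W
P_in = P_out / η = 189711 / 0.881 = 215336 W
I_L = P_in / (√3·V_L·cosφ) = 215336 / (1.732 × 575 × 0.93) = 232 A

232 A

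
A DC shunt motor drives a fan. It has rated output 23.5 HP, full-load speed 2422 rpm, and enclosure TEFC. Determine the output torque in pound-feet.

51 lb·ft

P_out = 23.5 × 746 = 17531 W
ω = 2π × 2422/60 = 253.6 rad/s
τ = P_out/ω = 17531/253.6 = 69.13 N·m
In lb·ft: 69.13/1.356 = 51 lb·ft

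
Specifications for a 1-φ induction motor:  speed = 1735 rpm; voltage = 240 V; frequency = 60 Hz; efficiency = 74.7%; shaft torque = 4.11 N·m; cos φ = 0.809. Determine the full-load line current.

5.15 A

ω = 2π×1735/60 = 181.7 rad/s; P_out = τω = 4.11 × 181.7 = 747 W
P_in = P_out / η = 747 / 0.747 = 1000 W
I = P_in / (V·cosφ) = 1000 / (240 × 0.809) = 5.15 A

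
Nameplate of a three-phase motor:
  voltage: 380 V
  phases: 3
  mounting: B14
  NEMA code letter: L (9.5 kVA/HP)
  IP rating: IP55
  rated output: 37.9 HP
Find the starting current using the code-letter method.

547 A

S_LR = 9.5 × 37.9 = 360.05 kVA
I_LR = S_LR/(√3·V_L) = 360050/(1.732×380) = 547 A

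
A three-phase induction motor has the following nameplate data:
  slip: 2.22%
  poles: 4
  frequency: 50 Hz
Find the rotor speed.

n_s = 120f/p = 120×50/4 = 1500 rpm
n = n_s(1 − s) = 1500 × (1 − 0.0222) = 1467 rpm

1467 rpm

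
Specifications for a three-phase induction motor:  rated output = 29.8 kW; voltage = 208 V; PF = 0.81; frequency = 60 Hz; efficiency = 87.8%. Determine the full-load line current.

116 A

P_out = 29.8 kW = 29800 W
P_in = P_out / η = 29800 / 0.878 = 33941 W
I_L = P_in / (√3·V_L·cosφ) = 33941 / (1.732 × 208 × 0.81) = 116 A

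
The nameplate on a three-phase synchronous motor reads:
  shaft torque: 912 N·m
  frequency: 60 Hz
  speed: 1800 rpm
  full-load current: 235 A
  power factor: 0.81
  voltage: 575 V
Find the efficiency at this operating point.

90.7 %

ω = 2π × 1800/60 = 188.5 rad/s; P_out = τω = 912 × 188.5 = 171912 W
P_in = √3·V_L·I_L·cosφ = 1.732 × 575 × 235 × 0.81 = 189570 W
η = P_out / P_in = 171912 / 189570 = 0.907 = 90.7%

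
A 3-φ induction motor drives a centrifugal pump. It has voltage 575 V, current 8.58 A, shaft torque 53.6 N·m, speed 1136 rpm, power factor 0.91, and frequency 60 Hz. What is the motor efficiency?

ω = 2π × 1136/60 = 119 rad/s; P_out = τω = 53.6 × 119 = 6378 W
P_in = √3·V_L·I_L·cosφ = 1.732 × 575 × 8.58 × 0.91 = 7776 W
η = P_out / P_in = 6378 / 7776 = 0.820 = 82.0%

82.0 %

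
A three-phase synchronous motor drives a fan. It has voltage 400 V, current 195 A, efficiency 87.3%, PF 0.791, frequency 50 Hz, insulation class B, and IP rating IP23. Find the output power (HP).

125 HP

P_in = √3·V·I·cosφ = 1.732 × 400 × 195 × 0.791 = 106861 W
P_out = η·P_in = 0.873 × 106861 = 93290 W
= 93290/746 = 125 HP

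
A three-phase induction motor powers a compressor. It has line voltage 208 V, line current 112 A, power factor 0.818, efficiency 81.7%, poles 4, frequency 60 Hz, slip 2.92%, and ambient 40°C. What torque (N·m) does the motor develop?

P_in = √3·V·I·cosφ = 1.732 × 208 × 112 × 0.818 = 33005 W
P_out = η·P_in = 0.817 × 33005 = 26965 W
n_s = 120×60/4 = 1800 rpm; n = 1800×(1−0.0292) = 1747 rpm
ω = 2π×1747/60 = 182.9 rad/s
τ = P_out/ω = 26965/182.9 = 147 N·m

147 N·m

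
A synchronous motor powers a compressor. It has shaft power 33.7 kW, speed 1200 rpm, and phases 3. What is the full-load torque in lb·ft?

ω = 2π × 1200/60 = 125.7 rad/s
τ = P/ω = 33700/125.7 = 268.1 N·m
In lb·ft: 268.1/1.356 = 198 lb·ft

198 lb·ft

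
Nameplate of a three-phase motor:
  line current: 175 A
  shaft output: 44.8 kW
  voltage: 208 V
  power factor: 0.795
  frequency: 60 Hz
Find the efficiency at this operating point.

P_out = 44.8 kW = 44800 W
P_in = √3·V_L·I_L·cosφ = 1.732 × 208 × 175 × 0.795 = 50121 W
η = P_out / P_in = 44800 / 50121 = 0.894 = 89.4%

89.4 %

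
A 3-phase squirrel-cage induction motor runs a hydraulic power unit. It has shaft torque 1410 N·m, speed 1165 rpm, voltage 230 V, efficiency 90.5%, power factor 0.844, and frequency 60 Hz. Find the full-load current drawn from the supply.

565 A

ω = 2π×1165/60 = 122 rad/s; P_out = τω = 1410 × 122 = 172020 W
P_in = P_out / η = 172020 / 0.905 = 190077 W
I_L = P_in / (√3·V_L·cosφ) = 190077 / (1.732 × 230 × 0.844) = 565 A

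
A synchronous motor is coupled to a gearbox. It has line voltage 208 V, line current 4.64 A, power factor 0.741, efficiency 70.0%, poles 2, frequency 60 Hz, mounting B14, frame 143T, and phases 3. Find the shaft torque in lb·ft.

1.7 lb·ft

P_in = √3·V·I·cosφ = 1.732 × 208 × 4.64 × 0.741 = 1239 W
P_out = η·P_in = 0.7 × 1239 = 867 W
n = n_s = 120×60/2 = 3600 rpm (synchronous)
ω = 2π×3600/60 = 377 rad/s
τ = P_out/ω = 867/377 = 2.3 N·m
In lb·ft: 2.3/1.356 = 1.7 lb·ft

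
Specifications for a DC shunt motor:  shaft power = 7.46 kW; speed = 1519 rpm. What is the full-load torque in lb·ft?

34.6 lb·ft

ω = 2π × 1519/60 = 159.1 rad/s
τ = P/ω = 7460/159.1 = 46.89 N·m
In lb·ft: 46.89/1.356 = 34.6 lb·ft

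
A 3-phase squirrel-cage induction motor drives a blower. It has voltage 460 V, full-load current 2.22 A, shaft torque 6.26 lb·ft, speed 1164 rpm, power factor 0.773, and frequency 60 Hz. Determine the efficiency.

75.7 %

τ = 6.26 lb·ft × 1.356 = 8.489 N·m
ω = 2π × 1164/60 = 121.9 rad/s; P_out = τω = 8.489 × 121.9 = 1035 W
P_in = √3·V_L·I_L·cosφ = 1.732 × 460 × 2.22 × 0.773 = 1367 W
η = P_out / P_in = 1035 / 1367 = 0.757 = 75.7%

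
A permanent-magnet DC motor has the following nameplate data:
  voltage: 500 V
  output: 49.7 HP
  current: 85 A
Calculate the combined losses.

5.42 kW

P_in = V·I = 500×85 = 42500 W
P_out = 49.7×746 = 37076 W
Losses = P_in − P_out = 42500 − 37076 = 5424 W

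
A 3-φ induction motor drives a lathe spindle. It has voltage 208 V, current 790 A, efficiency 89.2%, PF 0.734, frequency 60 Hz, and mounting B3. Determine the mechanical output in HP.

250 HP

P_in = √3·V·I·cosφ = 1.732 × 208 × 790 × 0.734 = 208898 W
P_out = η·P_in = 0.892 × 208898 = 186337 W
= 186337/746 = 250 HP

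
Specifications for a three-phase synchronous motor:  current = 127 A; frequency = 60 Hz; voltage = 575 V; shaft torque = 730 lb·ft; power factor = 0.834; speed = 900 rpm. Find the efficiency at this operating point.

88.4 %

τ = 730 lb·ft × 1.356 = 989.9 N·m
ω = 2π × 900/60 = 94.25 rad/s; P_out = τω = 989.9 × 94.25 = 93298 W
P_in = √3·V_L·I_L·cosφ = 1.732 × 575 × 127 × 0.834 = 105484 W
η = P_out / P_in = 93298 / 105484 = 0.884 = 88.4%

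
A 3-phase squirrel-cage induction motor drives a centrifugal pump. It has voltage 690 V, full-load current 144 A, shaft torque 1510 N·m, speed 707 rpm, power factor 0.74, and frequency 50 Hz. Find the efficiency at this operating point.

ω = 2π × 707/60 = 74.04 rad/s; P_out = τω = 1510 × 74.04 = 111800 W
P_in = √3·V_L·I_L·cosφ = 1.732 × 690 × 144 × 0.74 = 127348 W
η = P_out / P_in = 111800 / 127348 = 0.878 = 87.8%

87.8 %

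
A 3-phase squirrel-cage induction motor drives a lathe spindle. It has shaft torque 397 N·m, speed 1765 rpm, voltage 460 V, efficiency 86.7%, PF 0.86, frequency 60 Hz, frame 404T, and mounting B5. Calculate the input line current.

ω = 2π×1765/60 = 184.8 rad/s; P_out = τω = 397 × 184.8 = 73366 W
P_in = P_out / η = 73366 / 0.867 = 84621 W
I_L = P_in / (√3·V_L·cosφ) = 84621 / (1.732 × 460 × 0.86) = 124 A

124 A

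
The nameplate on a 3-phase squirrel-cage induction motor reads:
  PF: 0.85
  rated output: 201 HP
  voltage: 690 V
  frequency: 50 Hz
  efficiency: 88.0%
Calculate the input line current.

P_out = 201 × 746 = 149946 W
P_in = P_out / η = 149946 / 0.880 = 170393 W
I_L = P_in / (√3·V_L·cosφ) = 170393 / (1.732 × 690 × 0.85) = 168 A

168 A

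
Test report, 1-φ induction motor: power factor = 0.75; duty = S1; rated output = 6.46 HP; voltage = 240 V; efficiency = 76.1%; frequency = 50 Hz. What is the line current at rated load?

P_out = 6.46 × 746 = 4819 W
P_in = P_out / η = 4819 / 0.761 = 6332 W
I = P_in / (V·cosφ) = 6332 / (240 × 0.75) = 35.2 A

35.2 A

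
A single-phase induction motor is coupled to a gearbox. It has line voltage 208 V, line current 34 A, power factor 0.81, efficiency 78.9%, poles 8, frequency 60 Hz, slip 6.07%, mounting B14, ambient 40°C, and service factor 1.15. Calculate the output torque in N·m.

51.1 N·m

P_in = V·I·cosφ = 208 × 34 × 0.81 = 5728 W
P_out = η·P_in = 0.789 × 5728 = 4519 W
n_s = 120×60/8 = 900 rpm; n = 900×(1−0.0607) = 845 rpm
ω = 2π×845/60 = 88.49 rad/s
τ = P_out/ω = 4519/88.49 = 51.1 N·m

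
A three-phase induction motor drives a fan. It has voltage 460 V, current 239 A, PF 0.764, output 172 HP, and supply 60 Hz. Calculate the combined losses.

P_in = √3·V·I·cosφ = 1.732×460×239×0.764 = 145478 W
P_out = 172×746 = 128312 W
Losses = P_in − P_out = 145478 − 128312 = 17166 W

17200 W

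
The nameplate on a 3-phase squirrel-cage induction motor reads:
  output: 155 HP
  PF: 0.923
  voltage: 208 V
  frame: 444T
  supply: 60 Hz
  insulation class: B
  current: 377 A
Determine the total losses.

P_in = √3·V·I·cosφ = 1.732×208×377×0.923 = 125359 W
P_out = 155×746 = 115630 W
Losses = P_in − P_out = 125359 − 115630 = 9729 W

9730 W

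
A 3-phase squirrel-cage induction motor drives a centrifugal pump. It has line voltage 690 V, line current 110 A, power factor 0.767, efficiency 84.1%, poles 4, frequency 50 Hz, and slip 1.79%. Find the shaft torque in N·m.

550 N·m

P_in = √3·V·I·cosφ = 1.732 × 690 × 110 × 0.767 = 100829 W
P_out = η·P_in = 0.841 × 100829 = 84797 W
n_s = 120×50/4 = 1500 rpm; n = 1500×(1−0.0179) = 1473 rpm
ω = 2π×1473/60 = 154.3 rad/s
τ = P_out/ω = 84797/154.3 = 550 N·m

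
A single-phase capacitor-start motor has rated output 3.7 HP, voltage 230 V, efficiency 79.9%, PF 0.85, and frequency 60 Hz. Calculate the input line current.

17.7 A

P_out = 3.7 × 746 = 2760 W
P_in = P_out / η = 2760 / 0.799 = 3454 W
I = P_in / (V·cosφ) = 3454 / (230 × 0.85) = 17.7 A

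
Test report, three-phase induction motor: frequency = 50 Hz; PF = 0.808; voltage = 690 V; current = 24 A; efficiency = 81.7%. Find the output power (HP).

25.4 HP

P_in = √3·V·I·cosφ = 1.732 × 690 × 24 × 0.808 = 23175 W
P_out = η·P_in = 0.817 × 23175 = 18934 W
= 18934/746 = 25.4 HP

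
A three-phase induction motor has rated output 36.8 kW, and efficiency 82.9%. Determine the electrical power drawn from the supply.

44.4 kW

P_out = 36800 W
P_in = P_out/η = 36800/0.829 = 44391 W = 44.4 kW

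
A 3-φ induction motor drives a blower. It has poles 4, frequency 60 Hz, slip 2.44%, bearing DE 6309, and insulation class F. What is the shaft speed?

n_s = 120f/p = 120×60/4 = 1800 rpm
n = n_s(1 − s) = 1800 × (1 − 0.0244) = 1756 rpm

1756 rpm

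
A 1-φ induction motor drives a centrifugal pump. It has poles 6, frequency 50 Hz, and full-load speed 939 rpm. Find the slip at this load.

n_s = 120f/p = 120×50/6 = 1000 rpm
s = (n_s − n)/n_s = (1000 − 939)/1000 = 0.0610

6.10 %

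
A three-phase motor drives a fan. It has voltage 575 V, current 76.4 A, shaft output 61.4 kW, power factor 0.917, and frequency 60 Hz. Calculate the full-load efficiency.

88.0 %

P_out = 61.4 kW = 61400 W
P_in = √3·V_L·I_L·cosφ = 1.732 × 575 × 76.4 × 0.917 = 69772 W
η = P_out / P_in = 61400 / 69772 = 0.880 = 88.0%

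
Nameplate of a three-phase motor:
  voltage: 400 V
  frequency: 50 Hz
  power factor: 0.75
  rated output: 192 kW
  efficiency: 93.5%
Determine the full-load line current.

395 A

P_out = 192 kW = 192000 W
P_in = P_out / η = 192000 / 0.935 = 205348 W
I_L = P_in / (√3·V_L·cosφ) = 205348 / (1.732 × 400 × 0.75) = 395 A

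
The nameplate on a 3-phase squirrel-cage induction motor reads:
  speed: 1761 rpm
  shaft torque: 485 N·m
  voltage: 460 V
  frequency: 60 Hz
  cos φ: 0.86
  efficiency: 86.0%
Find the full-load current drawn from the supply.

ω = 2π×1761/60 = 184.4 rad/s; P_out = τω = 485 × 184.4 = 89434 W
P_in = P_out / η = 89434 / 0.860 = 103993 W
I_L = P_in / (√3·V_L·cosφ) = 103993 / (1.732 × 460 × 0.86) = 152 A

152 A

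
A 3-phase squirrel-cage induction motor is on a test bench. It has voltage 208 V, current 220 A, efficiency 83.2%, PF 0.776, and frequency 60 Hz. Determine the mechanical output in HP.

68.6 HP

P_in = √3·V·I·cosφ = 1.732 × 208 × 220 × 0.776 = 61503 W
P_out = η·P_in = 0.832 × 61503 = 51170 W
= 51170/746 = 68.6 HP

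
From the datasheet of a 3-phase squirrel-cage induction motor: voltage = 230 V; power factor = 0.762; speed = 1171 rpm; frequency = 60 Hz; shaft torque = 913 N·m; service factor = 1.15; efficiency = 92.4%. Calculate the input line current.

ω = 2π×1171/60 = 122.6 rad/s; P_out = τω = 913 × 122.6 = 111934 W
P_in = P_out / η = 111934 / 0.924 = 121141 W
I_L = P_in / (√3·V_L·cosφ) = 121141 / (1.732 × 230 × 0.762) = 399 A

399 A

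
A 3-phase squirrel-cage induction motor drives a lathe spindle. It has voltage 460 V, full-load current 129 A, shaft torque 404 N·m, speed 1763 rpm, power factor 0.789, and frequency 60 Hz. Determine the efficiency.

92.0 %

ω = 2π × 1763/60 = 184.6 rad/s; P_out = τω = 404 × 184.6 = 74578 W
P_in = √3·V_L·I_L·cosφ = 1.732 × 460 × 129 × 0.789 = 81091 W
η = P_out / P_in = 74578 / 81091 = 0.920 = 92.0%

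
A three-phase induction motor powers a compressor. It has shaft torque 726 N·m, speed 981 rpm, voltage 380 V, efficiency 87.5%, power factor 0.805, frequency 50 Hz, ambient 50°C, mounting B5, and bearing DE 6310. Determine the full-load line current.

ω = 2π×981/60 = 102.7 rad/s; P_out = τω = 726 × 102.7 = 74560 W
P_in = P_out / η = 74560 / 0.875 = 85211 W
I_L = P_in / (√3·V_L·cosφ) = 85211 / (1.732 × 380 × 0.805) = 161 A

161 A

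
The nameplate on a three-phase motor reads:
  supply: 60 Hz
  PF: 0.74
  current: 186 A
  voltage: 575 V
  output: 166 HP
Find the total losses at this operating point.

13200 W

P_in = √3·V·I·cosφ = 1.732×575×186×0.74 = 137076 W
P_out = 166×746 = 123836 W
Losses = P_in − P_out = 137076 − 123836 = 13240 W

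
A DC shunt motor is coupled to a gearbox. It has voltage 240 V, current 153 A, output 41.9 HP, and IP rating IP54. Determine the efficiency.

P_out = 41.9 × 746 = 31257 W
P_in = V·I = 240 × 153 = 36720 W
η = P_out / P_in = 31257 / 36720 = 0.851 = 85.1%

85.1 %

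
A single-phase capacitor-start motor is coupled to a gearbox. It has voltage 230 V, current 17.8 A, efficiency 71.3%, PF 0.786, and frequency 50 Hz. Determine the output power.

2.29 kW

P_in = V·I·cosφ = 230 × 17.8 × 0.786 = 3218 W
P_out = η·P_in = 0.713 × 3218 = 2294 W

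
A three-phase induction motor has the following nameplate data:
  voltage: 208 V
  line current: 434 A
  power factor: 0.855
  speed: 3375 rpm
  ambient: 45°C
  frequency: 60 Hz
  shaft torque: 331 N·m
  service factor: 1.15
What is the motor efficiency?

87.5 %

ω = 2π × 3375/60 = 353.4 rad/s; P_out = τω = 331 × 353.4 = 116975 W
P_in = √3·V_L·I_L·cosφ = 1.732 × 208 × 434 × 0.855 = 133680 W
η = P_out / P_in = 116975 / 133680 = 0.875 = 87.5%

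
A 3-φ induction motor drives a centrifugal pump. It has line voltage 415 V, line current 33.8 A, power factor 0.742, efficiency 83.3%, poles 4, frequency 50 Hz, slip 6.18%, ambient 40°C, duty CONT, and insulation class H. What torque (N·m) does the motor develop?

102 N·m

P_in = √3·V·I·cosφ = 1.732 × 415 × 33.8 × 0.742 = 18027 W
P_out = η·P_in = 0.833 × 18027 = 15016 W
n_s = 120×50/4 = 1500 rpm; n = 1500×(1−0.0618) = 1407 rpm
ω = 2π×1407/60 = 147.3 rad/s
τ = P_out/ω = 15016/147.3 = 102 N·m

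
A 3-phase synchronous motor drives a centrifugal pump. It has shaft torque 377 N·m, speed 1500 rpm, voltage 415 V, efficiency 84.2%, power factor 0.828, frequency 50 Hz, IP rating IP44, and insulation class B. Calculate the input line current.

118 A

ω = 2π×1500/60 = 157.1 rad/s; P_out = τω = 377 × 157.1 = 59227 W
P_in = P_out / η = 59227 / 0.842 = 70341 W
I_L = P_in / (√3·V_L·cosφ) = 70341 / (1.732 × 415 × 0.828) = 118 A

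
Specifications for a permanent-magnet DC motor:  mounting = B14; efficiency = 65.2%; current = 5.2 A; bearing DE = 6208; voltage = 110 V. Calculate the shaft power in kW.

0.373 kW

P_in = V·I = 110 × 5.2 = 572 W
P_out = η·P_in = 0.652 × 572 = 373 W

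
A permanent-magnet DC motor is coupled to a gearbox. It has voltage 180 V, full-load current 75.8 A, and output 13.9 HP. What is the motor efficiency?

P_out = 13.9 × 746 = 10369 W
P_in = V·I = 180 × 75.8 = 13644 W
η = P_out / P_in = 10369 / 13644 = 0.760 = 76.0%

76.0 %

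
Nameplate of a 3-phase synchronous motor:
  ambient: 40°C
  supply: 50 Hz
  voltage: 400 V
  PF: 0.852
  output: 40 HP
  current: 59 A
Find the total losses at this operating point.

4.99 kW

P_in = √3·V·I·cosφ = 1.732×400×59×0.852 = 34826 W
P_out = 40×746 = 29840 W
Losses = P_in − P_out = 34826 − 29840 = 4986 W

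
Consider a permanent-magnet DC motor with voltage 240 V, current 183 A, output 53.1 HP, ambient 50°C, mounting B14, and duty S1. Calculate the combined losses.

P_in = V·I = 240×183 = 43920 W
P_out = 53.1×746 = 39613 W
Losses = P_in − P_out = 43920 − 39613 = 4307 W

4.31 kW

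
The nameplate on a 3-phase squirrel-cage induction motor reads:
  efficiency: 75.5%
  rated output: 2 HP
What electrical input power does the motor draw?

1.98 kW

P_out = 2 × 746 = 1492 W
P_in = P_out/η = 1492/0.755 = 1976 W = 1.98 kW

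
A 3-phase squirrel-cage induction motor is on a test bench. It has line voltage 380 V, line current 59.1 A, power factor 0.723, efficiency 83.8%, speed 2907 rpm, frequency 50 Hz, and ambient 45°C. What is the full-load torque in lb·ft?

P_in = √3·V·I·cosφ = 1.732 × 380 × 59.1 × 0.723 = 28123 W
P_out = η·P_in = 0.838 × 28123 = 23567 W
n = 2907 rpm
ω = 2π×2907/60 = 304.4 rad/s
τ = P_out/ω = 23567/304.4 = 77.42 N·m
In lb·ft: 77.42/1.356 = 57.1 lb·ft

57.1 lb·ft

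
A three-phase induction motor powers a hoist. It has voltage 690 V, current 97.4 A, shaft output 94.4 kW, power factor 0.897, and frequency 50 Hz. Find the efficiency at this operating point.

P_out = 94.4 kW = 94400 W
P_in = √3·V_L·I_L·cosφ = 1.732 × 690 × 97.4 × 0.897 = 104412 W
η = P_out / P_in = 94400 / 104412 = 0.904 = 90.4%

90.4 %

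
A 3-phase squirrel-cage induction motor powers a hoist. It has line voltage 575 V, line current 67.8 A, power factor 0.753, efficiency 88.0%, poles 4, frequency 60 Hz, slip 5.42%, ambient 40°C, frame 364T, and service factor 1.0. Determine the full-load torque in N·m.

P_in = √3·V·I·cosφ = 1.732 × 575 × 67.8 × 0.753 = 50844 W
P_out = η·P_in = 0.88 × 50844 = 44743 W
n_s = 120×60/4 = 1800 rpm; n = 1800×(1−0.0542) = 1702 rpm
ω = 2π×1702/60 = 178.2 rad/s
τ = P_out/ω = 44743/178.2 = 251 N·m

251 N·m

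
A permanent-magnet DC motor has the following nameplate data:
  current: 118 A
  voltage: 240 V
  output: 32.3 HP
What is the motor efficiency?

85.1 %

P_out = 32.3 × 746 = 24096 W
P_in = V·I = 240 × 118 = 28320 W
η = P_out / P_in = 24096 / 28320 = 0.851 = 85.1%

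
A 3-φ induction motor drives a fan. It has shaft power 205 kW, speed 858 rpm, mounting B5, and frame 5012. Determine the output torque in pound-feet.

ω = 2π × 858/60 = 89.85 rad/s
τ = P/ω = 205000/89.85 = 2282 N·m
In lb·ft: 2282/1.356 = 1680 lb·ft

1680 lb·ft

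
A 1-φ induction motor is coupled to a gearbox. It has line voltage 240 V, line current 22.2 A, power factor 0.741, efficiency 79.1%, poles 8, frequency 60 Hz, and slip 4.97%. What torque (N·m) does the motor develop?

P_in = V·I·cosφ = 240 × 22.2 × 0.741 = 3948 W
P_out = η·P_in = 0.791 × 3948 = 3123 W
n_s = 120×60/8 = 900 rpm; n = 900×(1−0.0497) = 855 rpm
ω = 2π×855/60 = 89.54 rad/s
τ = P_out/ω = 3123/89.54 = 34.9 N·m

34.9 N·m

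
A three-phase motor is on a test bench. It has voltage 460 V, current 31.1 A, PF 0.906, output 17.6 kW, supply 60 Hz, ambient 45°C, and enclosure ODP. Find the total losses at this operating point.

4850 W

P_in = √3·V·I·cosφ = 1.732×460×31.1×0.906 = 22449 W
P_out = 17600 W
Losses = P_in − P_out = 22449 − 17600 = 4849 W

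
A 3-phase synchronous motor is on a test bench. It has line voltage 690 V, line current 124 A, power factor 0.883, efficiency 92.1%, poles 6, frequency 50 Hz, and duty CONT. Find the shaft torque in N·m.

P_in = √3·V·I·cosφ = 1.732 × 690 × 124 × 0.883 = 130852 W
P_out = η·P_in = 0.921 × 130852 = 120515 W
n = n_s = 120×50/6 = 1000 rpm (synchronous)
ω = 2π×1000/60 = 104.7 rad/s
τ = P_out/ω = 120515/104.7 = 1150 N·m

1150 N·m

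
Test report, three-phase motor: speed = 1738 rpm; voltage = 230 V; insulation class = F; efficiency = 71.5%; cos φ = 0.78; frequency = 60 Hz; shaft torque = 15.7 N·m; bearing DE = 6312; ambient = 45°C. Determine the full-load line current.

ω = 2π×1738/60 = 182 rad/s; P_out = τω = 15.7 × 182 = 2857 W
P_in = P_out / η = 2857 / 0.715 = 3996 W
I_L = P_in / (√3·V_L·cosφ) = 3996 / (1.732 × 230 × 0.78) = 12.9 A

12.9 A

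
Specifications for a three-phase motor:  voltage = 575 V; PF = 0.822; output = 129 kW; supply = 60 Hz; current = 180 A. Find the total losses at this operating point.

18.4 kW

P_in = √3·V·I·cosφ = 1.732×575×180×0.822 = 147353 W
P_out = 129000 W
Losses = P_in − P_out = 147353 − 129000 = 18353 W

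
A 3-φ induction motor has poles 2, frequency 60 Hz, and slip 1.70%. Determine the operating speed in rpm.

n_s = 120f/p = 120×60/2 = 3600 rpm
n = n_s(1 − s) = 3600 × (1 − 0.017) = 3539 rpm

3539 rpm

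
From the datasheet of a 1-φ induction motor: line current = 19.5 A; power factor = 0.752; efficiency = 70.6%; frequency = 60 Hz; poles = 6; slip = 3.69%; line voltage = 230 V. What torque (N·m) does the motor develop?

19.7 N·m

P_in = V·I·cosφ = 230 × 19.5 × 0.752 = 3373 W
P_out = η·P_in = 0.706 × 3373 = 2381 W
n_s = 120×60/6 = 1200 rpm; n = 1200×(1−0.0369) = 1156 rpm
ω = 2π×1156/60 = 121.1 rad/s
τ = P_out/ω = 2381/121.1 = 19.7 N·m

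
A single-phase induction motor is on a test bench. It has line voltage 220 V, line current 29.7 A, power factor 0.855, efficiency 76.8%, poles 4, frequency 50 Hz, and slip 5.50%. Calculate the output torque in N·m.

P_in = V·I·cosφ = 220 × 29.7 × 0.855 = 5587 W
P_out = η·P_in = 0.768 × 5587 = 4291 W
n_s = 120×50/4 = 1500 rpm; n = 1500×(1−0.055) = 1418 rpm
ω = 2π×1418/60 = 148.5 rad/s
τ = P_out/ω = 4291/148.5 = 28.9 N·m

28.9 N·m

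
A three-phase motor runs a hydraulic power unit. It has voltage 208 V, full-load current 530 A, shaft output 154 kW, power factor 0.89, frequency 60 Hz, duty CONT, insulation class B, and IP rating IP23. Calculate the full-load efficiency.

90.6 %

P_out = 154 kW = 154000 W
P_in = √3·V_L·I_L·cosφ = 1.732 × 208 × 530 × 0.89 = 169933 W
η = P_out / P_in = 154000 / 169933 = 0.906 = 90.6%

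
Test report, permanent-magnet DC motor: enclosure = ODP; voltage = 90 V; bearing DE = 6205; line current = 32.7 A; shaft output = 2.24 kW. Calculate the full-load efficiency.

76.1 %

P_out = 2.24 kW = 2240 W
P_in = V·I = 90 × 32.7 = 2943 W
η = P_out / P_in = 2240 / 2943 = 0.761 = 76.1%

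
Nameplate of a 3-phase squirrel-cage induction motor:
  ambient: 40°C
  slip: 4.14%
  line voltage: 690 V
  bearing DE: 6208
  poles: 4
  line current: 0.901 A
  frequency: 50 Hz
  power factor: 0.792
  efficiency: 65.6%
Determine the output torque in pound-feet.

P_in = √3·V·I·cosφ = 1.732 × 690 × 0.901 × 0.792 = 853 W
P_out = η·P_in = 0.656 × 853 = 560 W
n_s = 120×50/4 = 1500 rpm; n = 1500×(1−0.0414) = 1438 rpm
ω = 2π×1438/60 = 150.6 rad/s
τ = P_out/ω = 560/150.6 = 3.718 N·m
In lb·ft: 3.718/1.356 = 2.74 lb·ft

2.74 lb·ft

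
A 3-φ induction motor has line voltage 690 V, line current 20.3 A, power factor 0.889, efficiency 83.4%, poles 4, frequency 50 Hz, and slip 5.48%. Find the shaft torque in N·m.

121 N·m

P_in = √3·V·I·cosφ = 1.732 × 690 × 20.3 × 0.889 = 21567 W
P_out = η·P_in = 0.834 × 21567 = 17987 W
n_s = 120×50/4 = 1500 rpm; n = 1500×(1−0.0548) = 1418 rpm
ω = 2π×1418/60 = 148.5 rad/s
τ = P_out/ω = 17987/148.5 = 121 N·m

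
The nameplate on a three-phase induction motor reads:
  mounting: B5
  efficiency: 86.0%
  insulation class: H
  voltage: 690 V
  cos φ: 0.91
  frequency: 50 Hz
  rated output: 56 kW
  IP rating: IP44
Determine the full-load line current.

59.9 A

P_out = 56 kW = 56000 W
P_in = P_out / η = 56000 / 0.860 = 65116 W
I_L = P_in / (√3·V_L·cosφ) = 65116 / (1.732 × 690 × 0.91) = 59.9 A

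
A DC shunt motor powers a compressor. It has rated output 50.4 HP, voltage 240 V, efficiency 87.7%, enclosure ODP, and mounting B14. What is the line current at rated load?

179 A

P_out = 50.4 × 746 = 37598 W
P_in = P_out / η = 37598 / 0.877 = 42871 W
I = P_in / V = 42871 / 240 = 179 A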